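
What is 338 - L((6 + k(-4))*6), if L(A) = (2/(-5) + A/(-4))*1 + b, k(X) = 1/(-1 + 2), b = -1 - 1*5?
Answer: 3549/10 ≈ 354.90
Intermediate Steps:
b = -6 (b = -1 - 5 = -6)
k(X) = 1 (k(X) = 1/1 = 1)
L(A) = -32/5 - A/4 (L(A) = (2/(-5) + A/(-4))*1 - 6 = (2*(-1/5) + A*(-1/4))*1 - 6 = (-2/5 - A/4)*1 - 6 = (-2/5 - A/4) - 6 = -32/5 - A/4)
338 - L((6 + k(-4))*6) = 338 - (-32/5 - (6 + 1)*6/4) = 338 - (-32/5 - 7*6/4) = 338 - (-32/5 - 1/4*42) = 338 - (-32/5 - 21/2) = 338 - 1*(-169/10) = 338 + 169/10 = 3549/10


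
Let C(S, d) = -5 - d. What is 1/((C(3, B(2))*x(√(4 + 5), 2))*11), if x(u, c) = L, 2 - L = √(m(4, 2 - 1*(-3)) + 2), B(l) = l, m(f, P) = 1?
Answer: -2/77 - √3/77 ≈ -0.048468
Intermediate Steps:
L = 2 - √3 (L = 2 - √(1 + 2) = 2 - √3 ≈ 0.26795)
x(u, c) = 2 - √3
1/((C(3, B(2))*x(√(4 + 5), 2))*11) = 1/(((-5 - 1*2)*(2 - √3))*11) = 1/(((-5 - 2)*(2 - √3))*11) = 1/(-7*(2 - √3)*11) = 1/((-14 + 7*√3)*11) = 1/(-154 + 77*√3)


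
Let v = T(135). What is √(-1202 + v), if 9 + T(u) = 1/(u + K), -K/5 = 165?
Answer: I*√576557790/690 ≈ 34.799*I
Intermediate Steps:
K = -825 (K = -5*165 = -825)
T(u) = -9 + 1/(-825 + u) (T(u) = -9 + 1/(u - 825) = -9 + 1/(-825 + u))
v = -6211/690 (v = (7426 - 9*135)/(-825 + 135) = (7426 - 1215)/(-690) = -1/690*6211 = -6211/690 ≈ -9.0014)
√(-1202 + v) = √(-1202 - 6211/690) = √(-835591/690) = I*√576557790/690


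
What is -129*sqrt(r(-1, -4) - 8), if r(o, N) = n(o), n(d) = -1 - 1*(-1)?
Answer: -258*I*sqrt(2) ≈ -364.87*I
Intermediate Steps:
n(d) = 0 (n(d) = -1 + 1 = 0)
r(o, N) = 0
-129*sqrt(r(-1, -4) - 8) = -129*sqrt(0 - 8) = -258*I*sqrt(2)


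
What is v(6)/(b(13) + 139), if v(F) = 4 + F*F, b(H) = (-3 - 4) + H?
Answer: 8/29 ≈ 0.27586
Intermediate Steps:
b(H) = -7 + H
v(F) = 4 + F²
v(6)/(b(13) + 139) = (4 + 6²)/((-7 + 13) + 139) = (4 + 36)/(6 + 139) = 40/145 = 40*(1/145) = 8/29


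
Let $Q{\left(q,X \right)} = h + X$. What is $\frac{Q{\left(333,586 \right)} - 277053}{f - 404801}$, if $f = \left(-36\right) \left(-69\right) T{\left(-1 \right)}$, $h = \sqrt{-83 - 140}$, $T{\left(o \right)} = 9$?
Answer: $\frac{276467}{382445} - \frac{i \sqrt{223}}{382445} \approx 0.72289 - 3.9047 \cdot 10^{-5} i$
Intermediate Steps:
$h = i \sqrt{223}$ ($h = \sqrt{-223} = i \sqrt{223} \approx 14.933 i$)
$Q{\left(q,X \right)} = X + i \sqrt{223}$ ($Q{\left(q,X \right)} = i \sqrt{223} + X = X + i \sqrt{223}$)
$f = 22356$ ($f = \left(-36\right) \left(-69\right) 9 = 2484 \cdot 9 = 22356$)
$\frac{Q{\left(333,586 \right)} - 277053}{f - 404801} = \frac{\left(586 + i \sqrt{223}\right) - 277053}{22356 - 404801} = \frac{-276467 + i \sqrt{223}}{-382445} = \left(-276467 + i \sqrt{223}\right) \left(- \frac{1}{382445}\right) = \frac{276467}{382445} - \frac{i \sqrt{223}}{382445}$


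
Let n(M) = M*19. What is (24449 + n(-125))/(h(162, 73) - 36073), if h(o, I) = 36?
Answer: -22074/36037 ≈ -0.61254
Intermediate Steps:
n(M) = 19*M
(24449 + n(-125))/(h(162, 73) - 36073) = (24449 + 19*(-125))/(36 - 36073) = (24449 - 2375)/(-36037) = 22074*(-1/36037) = -22074/36037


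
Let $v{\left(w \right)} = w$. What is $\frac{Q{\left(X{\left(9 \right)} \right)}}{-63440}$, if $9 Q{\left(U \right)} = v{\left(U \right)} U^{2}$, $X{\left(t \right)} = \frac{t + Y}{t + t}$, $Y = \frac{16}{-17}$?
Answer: $- \frac{2571353}{16359497631360} \approx -1.5718 \cdot 10^{-7}$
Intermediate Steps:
$Y = - \frac{16}{17}$ ($Y = 16 \left(- \frac{1}{17}\right) = - \frac{16}{17} \approx -0.94118$)
$X{\left(t \right)} = \frac{- \frac{16}{17} + t}{2 t}$ ($X{\left(t \right)} = \frac{t - \frac{16}{17}}{t + t} = \frac{- \frac{16}{17} + t}{2 t}$)
$Q{\left(U \right)} = \frac{U^{3}}{9}$ ($Q{\left(U \right)} = \frac{U U^{2}}{9} = \frac{U^{3}}{9}$)
$\frac{Q{\left(X{\left(9 \right)} \right)}}{-63440} = \frac{\frac{1}{9} \left(\frac{-16 + 17 \cdot 9}{34 \cdot 9}\right)^{3}}{-63440} = \frac{\left(\frac{1}{34} \cdot \frac{1}{9} \left(-16 + 153\right)\right)^{3}}{9} \left(- \frac{1}{63440}\right) = \frac{\left(\frac{1}{34} \cdot \frac{1}{9} \cdot 137\right)^{3}}{9} \left(- \frac{1}{63440}\right) = \frac{\left(\frac{137}{306}\right)^{3}}{9} \left(- \frac{1}{63440}\right) = \frac{1}{9} \cdot \frac{2571353}{28652616} \left(- \frac{1}{63440}\right) = \frac{2571353}{257873544} \left(- \frac{1}{63440}\right) = - \frac{2571353}{16359497631360}$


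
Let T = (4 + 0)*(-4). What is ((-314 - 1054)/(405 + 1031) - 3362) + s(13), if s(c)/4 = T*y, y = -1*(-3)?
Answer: -1276228/359 ≈ -3555.0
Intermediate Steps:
y = 3
T = -16 (T = 4*(-4) = -16)
s(c) = -192 (s(c) = 4*(-16*3) = 4*(-48) = -192)
((-314 - 1054)/(405 + 1031) - 3362) + s(13) = ((-314 - 1054)/(405 + 1031) - 3362) - 192 = (-1368/1436 - 3362) - 192 = (-1368*1/1436 - 3362) - 192 = (-342/359 - 3362) - 192 = -1207300/359 - 192 = -1276228/359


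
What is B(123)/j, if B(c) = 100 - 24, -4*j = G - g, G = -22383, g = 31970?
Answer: 304/54353 ≈ 0.0055931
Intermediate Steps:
j = 54353/4 (j = -(-22383 - 1*31970)/4 = -(-22383 - 31970)/4 = -1/4*(-54353) = 54353/4 ≈ 13588.)
B(c) = 76
B(123)/j = 76/(54353/4) = 76*(4/54353) = 304/54353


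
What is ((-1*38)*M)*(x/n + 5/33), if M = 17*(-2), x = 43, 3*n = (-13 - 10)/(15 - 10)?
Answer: -27351640/759 ≈ -36036.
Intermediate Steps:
n = -23/15 (n = ((-13 - 10)/(15 - 10))/3 = (-23/5)/3 = (-23*1/5)/3 = (1/3)*(-23/5) = -23/15 ≈ -1.5333)
M = -34
((-1*38)*M)*(x/n + 5/33) = (-1*38*(-34))*(43/(-23/15) + 5/33) = (-38*(-34))*(43*(-15/23) + 5*(1/33)) = 1292*(-645/23 + 5/33) = 1292*(-21170/759) = -27351640/759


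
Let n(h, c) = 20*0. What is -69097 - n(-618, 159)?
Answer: -69097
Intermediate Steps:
n(h, c) = 0
-69097 - n(-618, 159) = -69097 - 1*0 = -69097 + 0 = -69097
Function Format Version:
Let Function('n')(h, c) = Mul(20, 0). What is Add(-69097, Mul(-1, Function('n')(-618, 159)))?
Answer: -69097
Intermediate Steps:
Function('n')(h, c) = 0
Add(-69097, Mul(-1, Function('n')(-618, 159))) = Add(-69097, Mul(-1, 0)) = Add(-69097, 0) = -69097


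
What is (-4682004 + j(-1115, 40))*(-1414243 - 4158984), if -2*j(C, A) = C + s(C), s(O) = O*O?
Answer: 29555151601393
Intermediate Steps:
s(O) = O**2
j(C, A) = -C/2 - C**2/2 (j(C, A) = -(C + C**2)/2 = -C/2 - C**2/2)
(-4682004 + j(-1115, 40))*(-1414243 - 4158984) = (-4682004 + (1/2)*(-1115)*(-1 - 1*(-1115)))*(-1414243 - 4158984) = (-4682004 + (1/2)*(-1115)*(-1 + 1115))*(-5573227) = (-4682004 + (1/2)*(-1115)*1114)*(-5573227) = (-4682004 - 621055)*(-5573227) = -5303059*(-5573227) = 29555151601393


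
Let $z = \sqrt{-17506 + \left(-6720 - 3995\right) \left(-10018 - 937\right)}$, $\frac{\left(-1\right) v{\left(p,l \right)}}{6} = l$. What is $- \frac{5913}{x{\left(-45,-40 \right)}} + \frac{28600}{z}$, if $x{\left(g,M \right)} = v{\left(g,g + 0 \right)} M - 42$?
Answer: $\frac{1971}{3614} + \frac{28600 \sqrt{13040591}}{39121773} \approx 3.1853$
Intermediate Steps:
$v{\left(p,l \right)} = - 6 l$
$z = 3 \sqrt{13040591}$ ($z = \sqrt{-17506 - -117382825} = \sqrt{-17506 + 117382825} = \sqrt{117365319} = 3 \sqrt{13040591} \approx 10834.0$)
$x{\left(g,M \right)} = -42 - 6 M g$ ($x{\left(g,M \right)} = - 6 \left(g + 0\right) M - 42 = - 6 g M - 42 = - 6 M g - 42 = -42 - 6 M g$)
$- \frac{5913}{x{\left(-45,-40 \right)}} + \frac{28600}{z} = - \frac{5913}{-42 - \left(-240\right) \left(-45\right)} + \frac{28600}{3 \sqrt{13040591}} = - \frac{5913}{-42 - 10800} + 28600 \frac{\sqrt{13040591}}{39121773} = - \frac{5913}{-10842} + \frac{28600 \sqrt{13040591}}{39121773} = \left(-5913\right) \left(- \frac{1}{10842}\right) + \frac{28600 \sqrt{13040591}}{39121773} = \frac{1971}{3614} + \frac{28600 \sqrt{13040591}}{39121773}$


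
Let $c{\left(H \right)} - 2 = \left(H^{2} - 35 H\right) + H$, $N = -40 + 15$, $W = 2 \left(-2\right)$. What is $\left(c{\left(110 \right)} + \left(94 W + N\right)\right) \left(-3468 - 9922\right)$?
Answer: $-106597790$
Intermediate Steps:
$W = -4$
$N = -25$
$c{\left(H \right)} = 2 + H^{2} - 34 H$ ($c{\left(H \right)} = 2 + \left(\left(H^{2} - 35 H\right) + H\right) = 2 + \left(H^{2} - 34 H\right) = 2 + H^{2} - 34 H$)
$\left(c{\left(110 \right)} + \left(94 W + N\right)\right) \left(-3468 - 9922\right) = \left(\left(2 + 110^{2} - 3740\right) + \left(94 \left(-4\right) - 25\right)\right) \left(-3468 - 9922\right) = \left(\left(2 + 12100 - 3740\right) - 401\right) \left(-13390\right) = \left(8362 - 401\right) \left(-13390\right) = 7961 \left(-13390\right) = -106597790$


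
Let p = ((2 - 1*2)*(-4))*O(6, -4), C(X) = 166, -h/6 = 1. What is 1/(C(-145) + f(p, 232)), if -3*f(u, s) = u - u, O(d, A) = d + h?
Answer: 1/166 ≈ 0.0060241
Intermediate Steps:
h = -6 (h = -6*1 = -6)
O(d, A) = -6 + d (O(d, A) = d - 6 = -6 + d)
p = 0 (p = ((2 - 1*2)*(-4))*(-6 + 6) = ((2 - 2)*(-4))*0 = (0*(-4))*0 = 0*0 = 0)
f(u, s) = 0 (f(u, s) = -(u - u)/3 = -⅓*0 = 0)
1/(C(-145) + f(p, 232)) = 1/(166 + 0) = 1/166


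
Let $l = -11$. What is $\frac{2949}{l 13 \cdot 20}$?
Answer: $- \frac{2949}{2860} \approx -1.0311$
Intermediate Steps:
$\frac{2949}{l 13 \cdot 20} = \frac{2949}{\left(-11\right) 13 \cdot 20} = \frac{2949}{\left(-143\right) 20} = \frac{2949}{-2860} = 2949 \left(- \frac{1}{2860}\right) = - \frac{2949}{2860}$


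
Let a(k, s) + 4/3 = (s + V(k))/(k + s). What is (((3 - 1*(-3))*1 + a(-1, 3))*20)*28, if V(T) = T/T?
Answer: 11200/3 ≈ 3733.3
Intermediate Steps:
V(T) = 1
a(k, s) = -4/3 + (1 + s)/(k + s) (a(k, s) = -4/3 + (s + 1)/(k + s) = -4/3 + (1 + s)/(k + s))
(((3 - 1*(-3))*1 + a(-1, 3))*20)*28 = (((3 - 1*(-3))*1 + (3 - 1*3 - 4*(-1))/(3*(-1 + 3)))*20)*28 = (((3 + 3)*1 + (⅓)*(3 - 3 + 4)/2)*20)*28 = ((6*1 + (⅓)*(½)*4)*20)*28 = ((6 + ⅔)*20)*28 = ((20/3)*20)*28 = (400/3)*28 = 11200/3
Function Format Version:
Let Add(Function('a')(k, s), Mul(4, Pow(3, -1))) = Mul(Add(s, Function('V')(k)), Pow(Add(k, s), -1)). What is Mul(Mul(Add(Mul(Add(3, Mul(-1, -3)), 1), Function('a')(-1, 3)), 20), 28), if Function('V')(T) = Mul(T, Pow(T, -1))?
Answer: Rational(11200, 3) ≈ 3733.3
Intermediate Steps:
Function('V')(T) = 1
Function('a')(k, s) = Add(Rational(-4, 3), Mul(Pow(Add(k, s), -1), Add(1, s))) (Function('a')(k, s) = Add(Rational(-4, 3), Mul(Add(s, 1), Pow(Add(k, s), -1))) = Add(Rational(-4, 3), Mul(Add(1, s), Pow(Add(k, s), -1))) = Add(Rational(-4, 3), Mul(Pow(Add(k, s), -1), Add(1, s))))
Mul(Mul(Add(Mul(Add(3, Mul(-1, -3)), 1), Function('a')(-1, 3)), 20), 28) = Mul(Mul(Add(Mul(Add(3, Mul(-1, -3)), 1), Mul(Rational(1, 3), Pow(Add(-1, 3), -1), Add(3, Mul(-1, 3), Mul(-4, -1)))), 20), 28) = Mul(Mul(Add(Mul(Add(3, 3), 1), Mul(Rational(1, 3), Pow(2, -1), Add(3, -3, 4))), 20), 28) = Mul(Mul(Add(Mul(6, 1), Mul(Rational(1, 3), Rational(1, 2), 4)), 20), 28) = Mul(Mul(Add(6, Rational(2, 3)), 20), 28) = Mul(Mul(Rational(20, 3), 20), 28) = Mul(Rational(400, 3), 28) = Rational(11200, 3)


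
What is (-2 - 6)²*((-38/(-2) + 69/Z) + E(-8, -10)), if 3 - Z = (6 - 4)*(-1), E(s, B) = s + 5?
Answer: 9536/5 ≈ 1907.2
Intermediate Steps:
E(s, B) = 5 + s
Z = 5 (Z = 3 - (6 - 4)*(-1) = 3 - 2*(-1) = 3 - 1*(-2) = 3 + 2 = 5)
(-2 - 6)²*((-38/(-2) + 69/Z) + E(-8, -10)) = (-2 - 6)²*((-38/(-2) + 69/5) + (5 - 8)) = (-8)²*((-38*(-½) + 69*(⅕)) - 3) = 64*((19 + 69/5) - 3) = 64*(164/5 - 3) = 64*(149/5) = 9536/5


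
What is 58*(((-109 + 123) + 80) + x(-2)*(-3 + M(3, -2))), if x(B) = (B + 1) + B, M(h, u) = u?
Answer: 6322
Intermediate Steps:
x(B) = 1 + 2*B (x(B) = (1 + B) + B = 1 + 2*B)
58*(((-109 + 123) + 80) + x(-2)*(-3 + M(3, -2))) = 58*(((-109 + 123) + 80) + (1 + 2*(-2))*(-3 - 2)) = 58*((14 + 80) + (1 - 4)*(-5)) = 58*(94 - 3*(-5)) = 58*(94 + 15) = 58*109 = 6322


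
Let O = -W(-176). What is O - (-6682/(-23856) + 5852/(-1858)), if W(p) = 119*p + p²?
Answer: -111133918045/11081112 ≈ -10029.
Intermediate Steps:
W(p) = p² + 119*p
O = -10032 (O = -(-176)*(119 - 176) = -(-176)*(-57) = -1*10032 = -10032)
O - (-6682/(-23856) + 5852/(-1858)) = -10032 - (-6682/(-23856) + 5852/(-1858)) = -10032 - (-6682*(-1/23856) + 5852*(-1/1858)) = -10032 - (3341/11928 - 2926/929) = -10032 - 1*(-31797539/11081112) = -10032 + 31797539/11081112 = -111133918045/11081112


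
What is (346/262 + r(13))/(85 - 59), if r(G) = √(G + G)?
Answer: 173/3406 + √26/26 ≈ 0.24691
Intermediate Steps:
r(G) = √2*√G (r(G) = √(2*G) = √2*√G)
(346/262 + r(13))/(85 - 59) = (346/262 + √2*√13)/(85 - 59) = (346*(1/262) + √26)/26 = (173/131 + √26)*(1/26) = 173/3406 + √26/26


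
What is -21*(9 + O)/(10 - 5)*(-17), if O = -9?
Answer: 0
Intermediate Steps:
-21*(9 + O)/(10 - 5)*(-17) = -21*(9 - 9)/(10 - 5)*(-17) = -0/5*(-17) = -21*0*(-17) = 0*(-17) = 0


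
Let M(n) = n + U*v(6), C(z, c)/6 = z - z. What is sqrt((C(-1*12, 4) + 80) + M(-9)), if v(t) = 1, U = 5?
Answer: 2*sqrt(19) ≈ 8.7178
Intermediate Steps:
C(z, c) = 0 (C(z, c) = 6*(z - z) = 6*0 = 0)
M(n) = 5 + n (M(n) = n + 5*1 = n + 5 = 5 + n)
sqrt((C(-1*12, 4) + 80) + M(-9)) = sqrt((0 + 80) + (5 - 9)) = sqrt(80 - 4) = sqrt(76) = 2*sqrt(19)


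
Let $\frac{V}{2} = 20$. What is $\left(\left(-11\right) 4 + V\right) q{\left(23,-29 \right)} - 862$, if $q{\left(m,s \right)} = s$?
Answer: $-746$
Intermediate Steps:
$V = 40$ ($V = 2 \cdot 20 = 40$)
$\left(\left(-11\right) 4 + V\right) q{\left(23,-29 \right)} - 862 = \left(\left(-11\right) 4 + 40\right) \left(-29\right) - 862 = \left(-44 + 40\right) \left(-29\right) - 862 = \left(-4\right) \left(-29\right) - 862 = 116 - 862 = -746$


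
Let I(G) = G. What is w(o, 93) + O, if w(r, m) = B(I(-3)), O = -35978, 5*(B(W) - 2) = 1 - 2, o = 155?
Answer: -179881/5 ≈ -35976.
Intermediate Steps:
B(W) = 9/5 (B(W) = 2 + (1 - 2)/5 = 2 + (⅕)*(-1) = 2 - ⅕ = 9/5)
w(r, m) = 9/5
w(o, 93) + O = 9/5 - 35978 = -179881/5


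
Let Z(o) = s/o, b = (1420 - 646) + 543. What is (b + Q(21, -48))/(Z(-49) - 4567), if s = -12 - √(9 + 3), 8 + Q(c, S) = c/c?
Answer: -14363860490/50073460429 - 128380*√3/50073460429 ≈ -0.28686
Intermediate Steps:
Q(c, S) = -7 (Q(c, S) = -8 + c/c = -8 + 1 = -7)
s = -12 - 2*√3 (s = -12 - √12 = -12 - 2*√3 ≈ -15.464)
b = 1317 (b = 774 + 543 = 1317)
Z(o) = (-12 - 2*√3)/o
(b + Q(21, -48))/(Z(-49) - 4567) = (1317 - 7)/(2*(-6 - √3)/(-49) - 4567) = 1310/(2*(-1/49)*(-6 - √3) - 4567) = 1310/((12/49 + 2*√3/49) - 4567) = 1310/(-223771/49 + 2*√3/49)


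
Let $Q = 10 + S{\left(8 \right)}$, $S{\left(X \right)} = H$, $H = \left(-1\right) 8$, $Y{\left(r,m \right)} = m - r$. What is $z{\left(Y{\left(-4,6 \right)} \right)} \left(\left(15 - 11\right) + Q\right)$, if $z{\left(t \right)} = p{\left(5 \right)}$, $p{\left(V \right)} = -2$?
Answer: $-12$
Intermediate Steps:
$H = -8$
$z{\left(t \right)} = -2$
$S{\left(X \right)} = -8$
$Q = 2$ ($Q = 10 - 8 = 2$)
$z{\left(Y{\left(-4,6 \right)} \right)} \left(\left(15 - 11\right) + Q\right) = - 2 \left(\left(15 - 11\right) + 2\right) = - 2 \left(4 + 2\right) = \left(-2\right) 6 = -12$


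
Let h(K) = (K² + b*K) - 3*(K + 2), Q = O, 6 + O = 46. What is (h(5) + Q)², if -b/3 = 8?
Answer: 5776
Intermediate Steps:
O = 40 (O = -6 + 46 = 40)
b = -24 (b = -3*8 = -24)
Q = 40
h(K) = -6 + K² - 27*K (h(K) = (K² - 24*K) - 3*(K + 2) = (K² - 24*K) - 3*(2 + K) = (K² - 24*K) + (-6 - 3*K) = -6 + K² - 27*K)
(h(5) + Q)² = ((-6 + 5² - 27*5) + 40)² = ((-6 + 25 - 135) + 40)² = (-116 + 40)² = (-76)² = 5776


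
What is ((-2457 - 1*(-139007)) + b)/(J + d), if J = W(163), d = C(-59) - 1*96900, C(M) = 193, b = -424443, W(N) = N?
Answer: 287893/96544 ≈ 2.9820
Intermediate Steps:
d = -96707 (d = 193 - 1*96900 = 193 - 96900 = -96707)
J = 163
((-2457 - 1*(-139007)) + b)/(J + d) = ((-2457 - 1*(-139007)) - 424443)/(163 - 96707) = ((-2457 + 139007) - 424443)/(-96544) = (136550 - 424443)*(-1/96544) = -287893*(-1/96544) = 287893/96544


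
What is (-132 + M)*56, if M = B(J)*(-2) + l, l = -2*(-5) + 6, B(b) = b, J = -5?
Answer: -5936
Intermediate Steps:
l = 16 (l = 10 + 6 = 16)
M = 26 (M = -5*(-2) + 16 = 10 + 16 = 26)
(-132 + M)*56 = (-132 + 26)*56 = -106*56 = -5936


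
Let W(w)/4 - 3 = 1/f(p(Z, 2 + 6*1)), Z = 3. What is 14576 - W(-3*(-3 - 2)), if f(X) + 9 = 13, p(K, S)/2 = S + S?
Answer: 14563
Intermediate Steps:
p(K, S) = 4*S (p(K, S) = 2*(S + S) = 2*(2*S) = 4*S)
f(X) = 4 (f(X) = -9 + 13 = 4)
W(w) = 13 (W(w) = 12 + 4/4 = 12 + 4*(1/4) = 12 + 1 = 13)
14576 - W(-3*(-3 - 2)) = 14576 - 1*13 = 14576 - 13 = 14563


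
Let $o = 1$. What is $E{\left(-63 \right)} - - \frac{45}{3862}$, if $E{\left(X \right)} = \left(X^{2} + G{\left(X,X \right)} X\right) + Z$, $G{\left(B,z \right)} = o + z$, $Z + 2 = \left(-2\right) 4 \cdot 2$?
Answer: $\frac{30343779}{3862} \approx 7857.0$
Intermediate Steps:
$Z = -18$ ($Z = -2 + \left(-2\right) 4 \cdot 2 = -2 - 16 = -18$)
$G{\left(B,z \right)} = 1 + z$
$E{\left(X \right)} = -18 + X^{2} + X \left(1 + X\right)$ ($E{\left(X \right)} = \left(X^{2} + \left(1 + X\right) X\right) - 18 = \left(X^{2} + X \left(1 + X\right)\right) - 18 = -18 + X^{2} + X \left(1 + X\right)$)
$E{\left(-63 \right)} - - \frac{45}{3862} = \left(-18 - 63 + 2 \left(-63\right)^{2}\right) - - \frac{45}{3862} = \left(-18 - 63 + 2 \cdot 3969\right) - \left(-45\right) \frac{1}{3862} = \left(-18 - 63 + 7938\right) - - \frac{45}{3862} = 7857 + \frac{45}{3862} = \frac{30343779}{3862}$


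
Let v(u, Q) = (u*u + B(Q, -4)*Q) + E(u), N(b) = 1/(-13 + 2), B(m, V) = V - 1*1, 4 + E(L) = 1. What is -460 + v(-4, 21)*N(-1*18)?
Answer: -4968/11 ≈ -451.64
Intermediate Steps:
E(L) = -3 (E(L) = -4 + 1 = -3)
B(m, V) = -1 + V (B(m, V) = V - 1 = -1 + V)
N(b) = -1/11 (N(b) = 1/(-11) = -1/11)
v(u, Q) = -3 + u² - 5*Q (v(u, Q) = (u*u + (-1 - 4)*Q) - 3 = (u² - 5*Q) - 3 = -3 + u² - 5*Q)
-460 + v(-4, 21)*N(-1*18) = -460 + (-3 + (-4)² - 5*21)*(-1/11) = -460 + (-3 + 16 - 105)*(-1/11) = -460 - 92*(-1/11) = -460 + 92/11 = -4968/11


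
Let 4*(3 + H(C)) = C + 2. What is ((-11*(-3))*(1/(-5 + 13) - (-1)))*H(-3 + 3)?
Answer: -1485/16 ≈ -92.813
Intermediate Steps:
H(C) = -5/2 + C/4 (H(C) = -3 + (C + 2)/4 = -3 + (2 + C)/4 = -3 + (½ + C/4) = -5/2 + C/4)
((-11*(-3))*(1/(-5 + 13) - (-1)))*H(-3 + 3) = ((-11*(-3))*(1/(-5 + 13) - (-1)))*(-5/2 + (-3 + 3)/4) = (33*(1/8 - 1*(-1)))*(-5/2 + (¼)*0) = (33*(⅛ + 1))*(-5/2 + 0) = (33*(9/8))*(-5/2) = (297/8)*(-5/2) = -1485/16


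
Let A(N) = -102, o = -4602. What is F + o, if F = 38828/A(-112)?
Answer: -14948/3 ≈ -4982.7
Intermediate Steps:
F = -1142/3 (F = 38828/(-102) = 38828*(-1/102) = -1142/3 ≈ -380.67)
F + o = -1142/3 - 4602 = -14948/3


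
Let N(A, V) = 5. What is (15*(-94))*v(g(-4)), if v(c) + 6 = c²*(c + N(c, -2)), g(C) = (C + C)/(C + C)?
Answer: 0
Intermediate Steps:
g(C) = 1 (g(C) = (2*C)/((2*C)) = (2*C)*(1/(2*C)) = 1)
v(c) = -6 + c²*(5 + c) (v(c) = -6 + c²*(c + 5) = -6 + c²*(5 + c))
(15*(-94))*v(g(-4)) = (15*(-94))*(-6 + 1³ + 5*1²) = -1410*(-6 + 1 + 5*1) = -1410*(-6 + 1 + 5) = -1410*0 = 0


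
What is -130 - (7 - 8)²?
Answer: -131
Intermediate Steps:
-130 - (7 - 8)² = -130 - 1*(-1)² = -130 - 1*1 = -130 - 1 = -131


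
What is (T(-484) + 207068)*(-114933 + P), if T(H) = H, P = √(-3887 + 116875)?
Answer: -23743318872 + 413168*√28247 ≈ -2.3674e+10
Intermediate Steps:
P = 2*√28247 (P = √112988 = 2*√28247 ≈ 336.14)
(T(-484) + 207068)*(-114933 + P) = (-484 + 207068)*(-114933 + 2*√28247) = 206584*(-114933 + 2*√28247) = -23743318872 + 413168*√28247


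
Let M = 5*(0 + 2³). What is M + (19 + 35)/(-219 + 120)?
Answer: 434/11 ≈ 39.455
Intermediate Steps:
M = 40 (M = 5*(0 + 8) = 5*8 = 40)
M + (19 + 35)/(-219 + 120) = 40 + (19 + 35)/(-219 + 120) = 40 + 54/(-99) = 40 + 54*(-1/99) = 40 - 6/11 = 434/11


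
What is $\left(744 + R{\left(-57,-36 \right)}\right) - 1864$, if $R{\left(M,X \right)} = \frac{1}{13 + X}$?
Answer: $- \frac{25761}{23} \approx -1120.0$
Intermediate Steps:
$\left(744 + R{\left(-57,-36 \right)}\right) - 1864 = \left(744 + \frac{1}{13 - 36}\right) - 1864 = \left(744 + \frac{1}{-23}\right) - 1864 = \left(744 - \frac{1}{23}\right) - 1864 = \frac{17111}{23} - 1864 = - \frac{25761}{23}$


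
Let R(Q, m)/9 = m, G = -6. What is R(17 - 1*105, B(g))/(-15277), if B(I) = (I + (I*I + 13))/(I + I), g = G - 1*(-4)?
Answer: 135/61108 ≈ 0.0022092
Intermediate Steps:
g = -2 (g = -6 - 1*(-4) = -6 + 4 = -2)
B(I) = (13 + I + I²)/(2*I) (B(I) = (I + (I² + 13))/((2*I)) = (I + (13 + I²))*(1/(2*I)) = (13 + I + I²)*(1/(2*I)) = (13 + I + I²)/(2*I))
R(Q, m) = 9*m
R(17 - 1*105, B(g))/(-15277) = (9*((½)*(13 - 2*(1 - 2))/(-2)))/(-15277) = (9*((½)*(-½)*(13 - 2*(-1))))*(-1/15277) = (9*((½)*(-½)*(13 + 2)))*(-1/15277) = (9*((½)*(-½)*15))*(-1/15277) = (9*(-15/4))*(-1/15277) = -135/4*(-1/15277) = 135/61108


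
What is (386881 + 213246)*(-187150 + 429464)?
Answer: 145419173878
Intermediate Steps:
(386881 + 213246)*(-187150 + 429464) = 600127*242314 = 145419173878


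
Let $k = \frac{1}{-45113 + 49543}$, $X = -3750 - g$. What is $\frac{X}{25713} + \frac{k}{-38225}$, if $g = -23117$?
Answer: $\frac{3279544811537}{4354155852750} \approx 0.7532$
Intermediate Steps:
$X = 19367$ ($X = -3750 - -23117 = -3750 + 23117 = 19367$)
$k = \frac{1}{4430} \approx 0.00022573$
$\frac{X}{25713} + \frac{k}{-38225} = \frac{19367}{25713} + \frac{1}{4430 \left(-38225\right)} = 19367 \cdot \frac{1}{25713} + \frac{1}{4430} \left(- \frac{1}{38225}\right) = \frac{19367}{25713} - \frac{1}{169336750} = \frac{3279544811537}{4354155852750}$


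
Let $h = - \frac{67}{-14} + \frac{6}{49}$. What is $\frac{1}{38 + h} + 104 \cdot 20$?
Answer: $\frac{8746498}{4205} \approx 2080.0$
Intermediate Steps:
$h = \frac{481}{98}$ ($h = \left(-67\right) \left(- \frac{1}{14}\right) + 6 \cdot \frac{1}{49} = \frac{67}{14} + \frac{6}{49} = \frac{481}{98} \approx 4.9082$)
$\frac{1}{38 + h} + 104 \cdot 20 = \frac{1}{38 + \frac{481}{98}} + 104 \cdot 20 = \frac{1}{\frac{4205}{98}} + 2080 = \frac{98}{4205} + 2080 = \frac{8746498}{4205}$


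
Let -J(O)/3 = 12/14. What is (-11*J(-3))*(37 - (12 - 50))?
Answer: 14850/7 ≈ 2121.4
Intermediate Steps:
J(O) = -18/7 (J(O) = -36/14 = -3*6/7 = -18/7)
(-11*J(-3))*(37 - (12 - 50)) = (-11*(-18/7))*(37 - (12 - 50)) = 198*(37 - 1*(-38))/7 = 198*(37 + 38)/7 = (198/7)*75 = 14850/7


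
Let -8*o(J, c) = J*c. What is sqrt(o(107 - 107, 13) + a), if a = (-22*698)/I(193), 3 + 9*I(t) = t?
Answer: 3*I*sqrt(729410)/95 ≈ 26.97*I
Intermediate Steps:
I(t) = -1/3 + t/9
o(J, c) = -J*c/8
a = -69102/95 (a = (-22*698)/(-1/3 + (1/9)*193) = -15356/(-1/3 + 193/9) = -15356/190/9 = -15356*9/190 = -69102/95 ≈ -727.39)
sqrt(o(107 - 107, 13) + a) = sqrt(-1/8*(107 - 107)*13 - 69102/95) = sqrt(-1/8*0*13 - 69102/95) = sqrt(0 - 69102/95) = sqrt(-69102/95) = 3*I*sqrt(729410)/95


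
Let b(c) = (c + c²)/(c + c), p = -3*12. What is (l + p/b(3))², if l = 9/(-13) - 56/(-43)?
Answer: 94497841/312481 ≈ 302.41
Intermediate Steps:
p = -36
l = 341/559 (l = 9*(-1/13) - 56*(-1/43) = -9/13 + 56/43 = 341/559 ≈ 0.61002)
b(c) = (c + c²)/(2*c) (b(c) = (c + c²)/((2*c)) = (c + c²)*(1/(2*c)) = (c + c²)/(2*c))
(l + p/b(3))² = (341/559 - 36/(½ + (½)*3))² = (341/559 - 36/(½ + 3/2))² = (341/559 - 36/2)² = (341/559 - 36*½)² = (341/559 - 18)² = (-9721/559)² = 94497841/312481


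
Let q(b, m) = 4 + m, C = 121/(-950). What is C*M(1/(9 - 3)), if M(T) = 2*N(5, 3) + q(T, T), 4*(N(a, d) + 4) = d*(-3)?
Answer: 121/114 ≈ 1.0614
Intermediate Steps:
N(a, d) = -4 - 3*d/4 (N(a, d) = -4 + (d*(-3))/4 = -4 + (-3*d)/4 = -4 - 3*d/4)
C = -121/950 (C = 121*(-1/950) = -121/950 ≈ -0.12737)
M(T) = -17/2 + T (M(T) = 2*(-4 - ¾*3) + (4 + T) = 2*(-4 - 9/4) + (4 + T) = 2*(-25/4) + (4 + T) = -25/2 + (4 + T) = -17/2 + T)
C*M(1/(9 - 3)) = -121*(-17/2 + 1/(9 - 3))/950 = -121*(-17/2 + 1/6)/950 = -121*(-17/2 + ⅙)/950 = -121/950*(-25/3) = 121/114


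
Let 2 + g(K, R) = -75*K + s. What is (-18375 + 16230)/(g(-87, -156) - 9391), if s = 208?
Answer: 429/532 ≈ 0.80639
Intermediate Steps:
g(K, R) = 206 - 75*K (g(K, R) = -2 + (-75*K + 208) = -2 + (208 - 75*K) = 206 - 75*K)
(-18375 + 16230)/(g(-87, -156) - 9391) = (-18375 + 16230)/((206 - 75*(-87)) - 9391) = -2145/((206 + 6525) - 9391) = -2145/(6731 - 9391) = -2145/(-2660) = -2145*(-1/2660) = 429/532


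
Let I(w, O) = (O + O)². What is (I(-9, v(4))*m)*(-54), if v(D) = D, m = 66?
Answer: -228096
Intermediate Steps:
I(w, O) = 4*O² (I(w, O) = (2*O)² = 4*O²)
(I(-9, v(4))*m)*(-54) = ((4*4²)*66)*(-54) = ((4*16)*66)*(-54) = (64*66)*(-54) = 4224*(-54) = -228096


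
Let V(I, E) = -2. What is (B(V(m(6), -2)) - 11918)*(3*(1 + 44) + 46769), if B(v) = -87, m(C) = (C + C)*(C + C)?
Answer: -563082520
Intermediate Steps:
m(C) = 4*C² (m(C) = (2*C)*(2*C) = 4*C²)
(B(V(m(6), -2)) - 11918)*(3*(1 + 44) + 46769) = (-87 - 11918)*(3*(1 + 44) + 46769) = -12005*(3*45 + 46769) = -12005*(135 + 46769) = -12005*46904 = -563082520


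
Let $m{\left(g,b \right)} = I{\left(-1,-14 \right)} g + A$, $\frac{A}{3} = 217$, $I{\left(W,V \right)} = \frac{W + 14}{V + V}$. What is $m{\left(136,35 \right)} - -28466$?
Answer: $\frac{203377}{7} \approx 29054.0$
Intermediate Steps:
$I{\left(W,V \right)} = \frac{14 + W}{2 V}$
$A = 651$ ($A = 3 \cdot 217 = 651$)
$m{\left(g,b \right)} = 651 - \frac{13 g}{28}$ ($m{\left(g,b \right)} = \frac{14 - 1}{2 \left(-14\right)} g + 651 = \frac{1}{2} \left(- \frac{1}{14}\right) 13 g + 651 = - \frac{13 g}{28} + 651 = 651 - \frac{13 g}{28}$)
$m{\left(136,35 \right)} - -28466 = \left(651 - \frac{442}{7}\right) - -28466 = \left(651 - \frac{442}{7}\right) + 28466 = \frac{4115}{7} + 28466 = \frac{203377}{7}$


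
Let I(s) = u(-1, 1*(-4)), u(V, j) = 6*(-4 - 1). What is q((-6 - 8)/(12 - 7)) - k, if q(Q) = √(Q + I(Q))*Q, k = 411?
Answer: -411 - 28*I*√205/25 ≈ -411.0 - 16.036*I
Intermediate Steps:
u(V, j) = -30 (u(V, j) = 6*(-5) = -30)
I(s) = -30
q(Q) = Q*√(-30 + Q) (q(Q) = √(Q - 30)*Q = √(-30 + Q)*Q = Q*√(-30 + Q))
q((-6 - 8)/(12 - 7)) - k = ((-6 - 8)/(12 - 7))*√(-30 + (-6 - 8)/(12 - 7)) - 1*411 = (-14/5)*√(-30 - 14/5) - 411 = (-14*⅕)*√(-30 - 14*⅕) - 411 = -14*√(-30 - 14/5)/5 - 411 = -28*I*√205/25 - 411 = -411 - 28*I*√205/25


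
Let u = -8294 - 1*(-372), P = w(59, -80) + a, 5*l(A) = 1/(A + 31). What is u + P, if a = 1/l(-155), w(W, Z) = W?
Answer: -8483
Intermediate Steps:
l(A) = 1/(5*(31 + A)) (l(A) = 1/(5*(A + 31)) = 1/(5*(31 + A)))
a = -620 (a = 1/(1/(5*(31 - 155))) = 1/((⅕)/(-124)) = 1/((⅕)*(-1/124)) = 1/(-1/620) = -620)
P = -561 (P = 59 - 620 = -561)
u = -7922 (u = -8294 + 372 = -7922)
u + P = -7922 - 561 = -8483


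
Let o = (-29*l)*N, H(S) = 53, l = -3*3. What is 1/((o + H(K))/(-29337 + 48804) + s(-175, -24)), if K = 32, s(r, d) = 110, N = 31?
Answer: 19467/2149514 ≈ 0.0090565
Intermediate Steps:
l = -9
o = 8091 (o = -29*(-9)*31 = 261*31 = 8091)
1/((o + H(K))/(-29337 + 48804) + s(-175, -24)) = 1/((8091 + 53)/(-29337 + 48804) + 110) = 1/(8144/19467 + 110) = 1/(2149514/19467) = 19467/2149514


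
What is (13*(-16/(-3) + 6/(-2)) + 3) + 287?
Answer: 961/3 ≈ 320.33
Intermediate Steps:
(13*(-16/(-3) + 6/(-2)) + 3) + 287 = (13*(-16*(-⅓) + 6*(-½)) + 3) + 287 = (13*(16/3 - 3) + 3) + 287 = (13*(7/3) + 3) + 287 = (91/3 + 3) + 287 = 100/3 + 287 = 961/3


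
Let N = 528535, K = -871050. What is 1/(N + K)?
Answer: -1/342515 ≈ -2.9196e-6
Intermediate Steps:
1/(N + K) = 1/(528535 - 871050) = 1/(-342515) = -1/342515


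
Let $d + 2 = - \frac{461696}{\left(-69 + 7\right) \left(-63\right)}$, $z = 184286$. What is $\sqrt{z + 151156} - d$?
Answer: $\frac{234754}{1953} + \sqrt{335442} \approx 699.38$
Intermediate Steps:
$d = - \frac{234754}{1953}$ ($d = -2 - \frac{461696}{\left(-69 + 7\right) \left(-63\right)} = -2 - \frac{461696}{\left(-62\right) \left(-63\right)} = -2 - \frac{461696}{3906} = -2 - \frac{230848}{1953} = - \frac{234754}{1953} \approx -120.2$)
$\sqrt{z + 151156} - d = \sqrt{184286 + 151156} - - \frac{234754}{1953} = \sqrt{335442} + \frac{234754}{1953} = \frac{234754}{1953} + \sqrt{335442}$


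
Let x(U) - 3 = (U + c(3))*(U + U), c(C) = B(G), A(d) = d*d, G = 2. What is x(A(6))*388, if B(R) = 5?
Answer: 1146540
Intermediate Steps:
A(d) = d²
c(C) = 5
x(U) = 3 + 2*U*(5 + U) (x(U) = 3 + (U + 5)*(U + U) = 3 + (5 + U)*(2*U) = 3 + 2*U*(5 + U))
x(A(6))*388 = (3 + 2*(6²)² + 10*6²)*388 = (3 + 2*36² + 10*36)*388 = (3 + 2*1296 + 360)*388 = (3 + 2592 + 360)*388 = 2955*388 = 1146540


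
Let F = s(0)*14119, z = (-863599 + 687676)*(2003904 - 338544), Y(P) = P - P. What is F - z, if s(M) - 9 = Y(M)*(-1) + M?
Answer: 292975254351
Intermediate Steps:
Y(P) = 0
z = -292975127280 (z = -175923*1665360 = -292975127280)
s(M) = 9 + M (s(M) = 9 + (0*(-1) + M) = 9 + (0 + M) = 9 + M)
F = 127071 (F = (9 + 0)*14119 = 9*14119 = 127071)
F - z = 127071 - 1*(-292975127280) = 127071 + 292975127280 = 292975254351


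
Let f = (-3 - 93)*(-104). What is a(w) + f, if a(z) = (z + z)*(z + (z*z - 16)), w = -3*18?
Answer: -297384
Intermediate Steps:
w = -54
a(z) = 2*z*(-16 + z + z**2) (a(z) = (2*z)*(z + (z**2 - 16)) = (2*z)*(z + (-16 + z**2)) = (2*z)*(-16 + z + z**2) = 2*z*(-16 + z + z**2))
f = 9984 (f = -96*(-104) = 9984)
a(w) + f = 2*(-54)*(-16 - 54 + (-54)**2) + 9984 = 2*(-54)*(-16 - 54 + 2916) + 9984 = 2*(-54)*2846 + 9984 = -307368 + 9984 = -297384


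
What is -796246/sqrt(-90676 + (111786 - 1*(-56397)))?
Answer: -796246*sqrt(77507)/77507 ≈ -2860.1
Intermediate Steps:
-796246/sqrt(-90676 + (111786 - 1*(-56397))) = -796246/sqrt(-90676 + (111786 + 56397)) = -796246/sqrt(-90676 + 168183) = -796246*sqrt(77507)/77507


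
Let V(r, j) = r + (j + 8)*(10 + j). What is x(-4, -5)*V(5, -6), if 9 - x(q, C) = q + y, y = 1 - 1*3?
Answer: 195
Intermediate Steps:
y = -2 (y = 1 - 3 = -2)
V(r, j) = r + (8 + j)*(10 + j)
x(q, C) = 11 - q (x(q, C) = 9 - (q - 2) = 9 - (-2 + q) = 9 + (2 - q) = 11 - q)
x(-4, -5)*V(5, -6) = (11 - 1*(-4))*(80 + 5 + (-6)² + 18*(-6)) = (11 + 4)*(80 + 5 + 36 - 108) = 15*13 = 195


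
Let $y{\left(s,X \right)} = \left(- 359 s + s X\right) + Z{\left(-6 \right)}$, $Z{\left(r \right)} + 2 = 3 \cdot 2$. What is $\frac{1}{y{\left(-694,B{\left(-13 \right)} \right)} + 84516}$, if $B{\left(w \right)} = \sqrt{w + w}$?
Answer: $\frac{166833}{55672761046} + \frac{347 i \sqrt{26}}{55672761046} \approx 2.9967 \cdot 10^{-6} + 3.1781 \cdot 10^{-8} i$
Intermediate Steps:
$Z{\left(r \right)} = 4$ ($Z{\left(r \right)} = -2 + 3 \cdot 2 = -2 + 6 = 4$)
$B{\left(w \right)} = \sqrt{2} \sqrt{w}$ ($B{\left(w \right)} = \sqrt{2 w} = \sqrt{2} \sqrt{w}$)
$y{\left(s,X \right)} = 4 - 359 s + X s$ ($y{\left(s,X \right)} = \left(- 359 s + s X\right) + 4 = \left(- 359 s + X s\right) + 4 = 4 - 359 s + X s$)
$\frac{1}{y{\left(-694,B{\left(-13 \right)} \right)} + 84516} = \frac{1}{\left(4 - -249146 + \sqrt{2} \sqrt{-13} \left(-694\right)\right) + 84516} = \frac{1}{\left(4 + 249146 + \sqrt{2} i \sqrt{13} \left(-694\right)\right) + 84516} = \frac{1}{\left(4 + 249146 + i \sqrt{26} \left(-694\right)\right) + 84516} = \frac{1}{\left(4 + 249146 - 694 i \sqrt{26}\right) + 84516} = \frac{1}{\left(249150 - 694 i \sqrt{26}\right) + 84516} = \frac{1}{333666 - 694 i \sqrt{26}}$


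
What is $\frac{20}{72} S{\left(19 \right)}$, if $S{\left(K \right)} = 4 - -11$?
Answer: $\frac{25}{6} \approx 4.1667$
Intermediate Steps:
$S{\left(K \right)} = 15$ ($S{\left(K \right)} = 4 + 11 = 15$)
$\frac{20}{72} S{\left(19 \right)} = \frac{20}{72} \cdot 15 = 20 \cdot \frac{1}{72} \cdot 15 = \frac{5}{18} \cdot 15 = \frac{25}{6}$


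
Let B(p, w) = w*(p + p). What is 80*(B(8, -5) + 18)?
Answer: -4960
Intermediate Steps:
B(p, w) = 2*p*w (B(p, w) = w*(2*p) = 2*p*w)
80*(B(8, -5) + 18) = 80*(2*8*(-5) + 18) = 80*(-80 + 18) = 80*(-62) = -4960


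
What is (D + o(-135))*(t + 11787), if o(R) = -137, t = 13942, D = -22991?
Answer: -595060312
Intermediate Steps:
(D + o(-135))*(t + 11787) = (-22991 - 137)*(13942 + 11787) = -23128*25729 = -595060312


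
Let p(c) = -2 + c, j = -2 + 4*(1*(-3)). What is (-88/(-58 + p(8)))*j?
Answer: -308/13 ≈ -23.692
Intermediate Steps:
j = -14 (j = -2 + 4*(-3) = -2 - 12 = -14)
(-88/(-58 + p(8)))*j = (-88/(-58 + (-2 + 8)))*(-14) = (-88/(-58 + 6))*(-14) = (-88/(-52))*(-14) = -1/52*(-88)*(-14) = (22/13)*(-14) = -308/13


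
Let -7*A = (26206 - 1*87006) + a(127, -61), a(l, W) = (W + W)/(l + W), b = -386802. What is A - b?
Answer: 91357723/231 ≈ 3.9549e+5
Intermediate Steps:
a(l, W) = 2*W/(W + l) (a(l, W) = (2*W)/(W + l) = 2*W/(W + l))
A = 2006461/231 (A = -((26206 - 1*87006) + 2*(-61)/(-61 + 127))/7 = -((26206 - 87006) + 2*(-61)/66)/7 = -(-60800 + 2*(-61)*(1/66))/7 = -(-60800 - 61/33)/7 = -⅐*(-2006461/33) = 2006461/231 ≈ 8686.0)
A - b = 2006461/231 - 1*(-386802) = 2006461/231 + 386802 = 91357723/231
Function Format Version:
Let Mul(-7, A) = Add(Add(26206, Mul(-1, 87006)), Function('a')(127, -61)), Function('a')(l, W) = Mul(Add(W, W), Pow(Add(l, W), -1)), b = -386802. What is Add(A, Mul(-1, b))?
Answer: Rational(91357723, 231) ≈ 3.9549e+5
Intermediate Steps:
Function('a')(l, W) = Mul(2, W, Pow(Add(W, l), -1)) (Function('a')(l, W) = Mul(Mul(2, W), Pow(Add(W, l), -1)) = Mul(2, W, Pow(Add(W, l), -1)))
A = Rational(2006461, 231) (A = Mul(Rational(-1, 7), Add(Add(26206, Mul(-1, 87006)), Mul(2, -61, Pow(Add(-61, 127), -1)))) = Mul(Rational(-1, 7), Add(Add(26206, -87006), Mul(2, -61, Pow(66, -1)))) = Mul(Rational(-1, 7), Add(-60800, Mul(2, -61, Rational(1, 66)))) = Mul(Rational(-1, 7), Add(-60800, Rational(-61, 33))) = Mul(Rational(-1, 7), Rational(-2006461, 33)) = Rational(2006461, 231) ≈ 8686.0)
Add(A, Mul(-1, b)) = Add(Rational(2006461, 231), Mul(-1, -386802)) = Add(Rational(2006461, 231), 386802) = Rational(91357723, 231)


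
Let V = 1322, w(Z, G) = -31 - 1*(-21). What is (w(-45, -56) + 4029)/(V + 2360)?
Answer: 4019/3682 ≈ 1.0915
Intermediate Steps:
w(Z, G) = -10 (w(Z, G) = -31 + 21 = -10)
(w(-45, -56) + 4029)/(V + 2360) = (-10 + 4029)/(1322 + 2360) = 4019/3682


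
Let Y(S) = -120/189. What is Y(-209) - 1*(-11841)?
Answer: 745943/63 ≈ 11840.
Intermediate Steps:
Y(S) = -40/63 (Y(S) = -120*1/189 = -40/63)
Y(-209) - 1*(-11841) = -40/63 - 1*(-11841) = -40/63 + 11841 = 745943/63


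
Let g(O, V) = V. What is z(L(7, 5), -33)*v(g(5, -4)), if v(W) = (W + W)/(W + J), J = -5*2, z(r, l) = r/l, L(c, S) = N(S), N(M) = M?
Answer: -20/231 ≈ -0.086580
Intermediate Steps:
L(c, S) = S
J = -10
v(W) = 2*W/(-10 + W) (v(W) = (W + W)/(W - 10) = (2*W)/(-10 + W) = 2*W/(-10 + W))
z(L(7, 5), -33)*v(g(5, -4)) = (5/(-33))*(2*(-4)/(-10 - 4)) = (5*(-1/33))*(2*(-4)/(-14)) = -10*(-4)*(-1)/(33*14) = -5/33*4/7 = -20/231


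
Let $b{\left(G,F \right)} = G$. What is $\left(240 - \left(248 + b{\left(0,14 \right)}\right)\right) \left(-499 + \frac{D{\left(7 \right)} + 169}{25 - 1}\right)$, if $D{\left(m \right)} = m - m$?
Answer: $\frac{11807}{3} \approx 3935.7$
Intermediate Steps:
$D{\left(m \right)} = 0$
$\left(240 - \left(248 + b{\left(0,14 \right)}\right)\right) \left(-499 + \frac{D{\left(7 \right)} + 169}{25 - 1}\right) = \left(240 - 248\right) \left(-499 + \frac{0 + 169}{25 - 1}\right) = \left(240 + \left(-248 + 0\right)\right) \left(-499 + \frac{169}{24}\right) = \left(240 - 248\right) \left(-499 + 169 \cdot \frac{1}{24}\right) = - 8 \left(-499 + \frac{169}{24}\right) = \left(-8\right) \left(- \frac{11807}{24}\right) = \frac{11807}{3}$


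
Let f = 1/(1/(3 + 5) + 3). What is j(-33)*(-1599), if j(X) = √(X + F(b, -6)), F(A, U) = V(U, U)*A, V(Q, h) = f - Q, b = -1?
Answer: -1599*I*√983/5 ≈ -10027.0*I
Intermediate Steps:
f = 8/25 (f = 1/(1/8 + 3) = 1/(⅛ + 3) = 1/(25/8) = 8/25 ≈ 0.32000)
V(Q, h) = 8/25 - Q
F(A, U) = A*(8/25 - U) (F(A, U) = (8/25 - U)*A = A*(8/25 - U))
j(X) = √(-158/25 + X) (j(X) = √(X + (1/25)*(-1)*(8 - 25*(-6))) = √(X + (1/25)*(-1)*(8 + 150)) = √(X + (1/25)*(-1)*158) = √(X - 158/25) = √(-158/25 + X))
j(-33)*(-1599) = (√(-158 + 25*(-33))/5)*(-1599) = (√(-158 - 825)/5)*(-1599) = (√(-983)/5)*(-1599) = ((I*√983)/5)*(-1599) = (I*√983/5)*(-1599) = -1599*I*√983/5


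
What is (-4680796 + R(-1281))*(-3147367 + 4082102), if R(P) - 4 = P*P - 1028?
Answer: -2842397337365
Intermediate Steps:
R(P) = -1024 + P² (R(P) = 4 + (P*P - 1028) = 4 + (P² - 1028) = 4 + (-1028 + P²) = -1024 + P²)
(-4680796 + R(-1281))*(-3147367 + 4082102) = (-4680796 + (-1024 + (-1281)²))*(-3147367 + 4082102) = (-4680796 + (-1024 + 1640961))*934735 = (-4680796 + 1639937)*934735 = -3040859*934735 = -2842397337365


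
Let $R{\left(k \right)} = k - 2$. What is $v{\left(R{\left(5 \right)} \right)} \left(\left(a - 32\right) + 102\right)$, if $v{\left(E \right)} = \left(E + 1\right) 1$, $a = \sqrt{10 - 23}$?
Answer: $280 + 4 i \sqrt{13} \approx 280.0 + 14.422 i$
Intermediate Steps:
$a = i \sqrt{13}$ ($a = \sqrt{-13} = i \sqrt{13} \approx 3.6056 i$)
$R{\left(k \right)} = -2 + k$
$v{\left(E \right)} = 1 + E$ ($v{\left(E \right)} = \left(1 + E\right) 1 = 1 + E$)
$v{\left(R{\left(5 \right)} \right)} \left(\left(a - 32\right) + 102\right) = \left(1 + \left(-2 + 5\right)\right) \left(\left(i \sqrt{13} - 32\right) + 102\right) = \left(1 + 3\right) \left(\left(-32 + i \sqrt{13}\right) + 102\right) = 4 \left(70 + i \sqrt{13}\right) = 280 + 4 i \sqrt{13}$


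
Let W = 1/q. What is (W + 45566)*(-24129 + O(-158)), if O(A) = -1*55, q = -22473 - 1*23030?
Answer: -50142856432248/45503 ≈ -1.1020e+9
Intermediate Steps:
q = -45503 (q = -22473 - 23030 = -45503)
W = -1/45503 (W = 1/(-45503) = -1/45503 ≈ -2.1977e-5)
O(A) = -55
(W + 45566)*(-24129 + O(-158)) = (-1/45503 + 45566)*(-24129 - 55) = (2073389697/45503)*(-24184) = -50142856432248/45503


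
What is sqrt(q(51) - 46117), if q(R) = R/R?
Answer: 6*I*sqrt(1281) ≈ 214.75*I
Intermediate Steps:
q(R) = 1
sqrt(q(51) - 46117) = sqrt(1 - 46117) = sqrt(-46116) = 6*I*sqrt(1281)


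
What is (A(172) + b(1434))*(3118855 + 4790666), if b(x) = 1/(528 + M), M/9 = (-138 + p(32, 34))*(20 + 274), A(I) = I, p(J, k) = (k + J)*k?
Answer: 2527241420445323/1857668 ≈ 1.3604e+9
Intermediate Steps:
p(J, k) = k*(J + k) (p(J, k) = (J + k)*k = k*(J + k))
M = 5572476 (M = 9*((-138 + 34*(32 + 34))*(20 + 274)) = 9*((-138 + 34*66)*294) = 9*((-138 + 2244)*294) = 9*(2106*294) = 9*619164 = 5572476)
b(x) = 1/5573004 (b(x) = 1/(528 + 5572476) = 1/5573004)
(A(172) + b(1434))*(3118855 + 4790666) = (172 + 1/5573004)*(3118855 + 4790666) = (958556689/5573004)*7909521 = 2527241420445323/1857668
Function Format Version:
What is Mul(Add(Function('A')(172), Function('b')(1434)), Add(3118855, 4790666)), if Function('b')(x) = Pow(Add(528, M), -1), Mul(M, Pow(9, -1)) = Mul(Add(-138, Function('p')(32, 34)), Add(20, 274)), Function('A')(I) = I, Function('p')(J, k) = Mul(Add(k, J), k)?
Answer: Rational(2527241420445323, 1857668) ≈ 1.3604e+9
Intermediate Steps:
Function('p')(J, k) = Mul(k, Add(J, k)) (Function('p')(J, k) = Mul(Add(J, k), k) = Mul(k, Add(J, k)))
M = 5572476 (M = Mul(9, Mul(Add(-138, Mul(34, Add(32, 34))), Add(20, 274))) = Mul(9, Mul(Add(-138, Mul(34, 66)), 294)) = Mul(9, Mul(Add(-138, 2244), 294)) = Mul(9, Mul(2106, 294)) = Mul(9, 619164) = 5572476)
Function('b')(x) = Rational(1, 5573004) (Function('b')(x) = Pow(Add(528, 5572476), -1) = Pow(5573004, -1) = Rational(1, 5573004))
Mul(Add(Function('A')(172), Function('b')(1434)), Add(3118855, 4790666)) = Mul(Add(172, Rational(1, 5573004)), Add(3118855, 4790666)) = Mul(Rational(958556689, 5573004), 7909521) = Rational(2527241420445323, 1857668)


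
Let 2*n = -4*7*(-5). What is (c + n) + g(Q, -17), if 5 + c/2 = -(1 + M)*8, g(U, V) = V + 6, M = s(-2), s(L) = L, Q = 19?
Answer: 65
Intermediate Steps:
M = -2
g(U, V) = 6 + V
n = 70 (n = (-4*7*(-5))/2 = (-28*(-5))/2 = (½)*140 = 70)
c = 6 (c = -10 + 2*(-(1 - 2)*8) = -10 + 2*(-(-1)*8) = -10 + 2*(-1*(-8)) = -10 + 2*8 = -10 + 16 = 6)
(c + n) + g(Q, -17) = (6 + 70) + (6 - 17) = 76 - 11 = 65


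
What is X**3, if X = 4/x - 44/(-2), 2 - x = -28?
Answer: 36594368/3375 ≈ 10843.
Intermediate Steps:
x = 30 (x = 2 - 1*(-28) = 2 + 28 = 30)
X = 332/15 (X = 4/30 - 44/(-2) = 4*(1/30) - 44*(-1/2) = 2/15 + 22 = 332/15 ≈ 22.133)
X**3 = (332/15)**3 = 36594368/3375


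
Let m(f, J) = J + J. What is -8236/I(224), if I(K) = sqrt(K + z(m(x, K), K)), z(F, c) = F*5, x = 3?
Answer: -2059*sqrt(154)/154 ≈ -165.92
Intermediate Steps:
m(f, J) = 2*J
z(F, c) = 5*F
I(K) = sqrt(11)*sqrt(K) (I(K) = sqrt(K + 5*(2*K)) = sqrt(K + 10*K) = sqrt(11*K) = sqrt(11)*sqrt(K))
-8236/I(224) = -8236*sqrt(154)/616 = -2059*sqrt(154)/154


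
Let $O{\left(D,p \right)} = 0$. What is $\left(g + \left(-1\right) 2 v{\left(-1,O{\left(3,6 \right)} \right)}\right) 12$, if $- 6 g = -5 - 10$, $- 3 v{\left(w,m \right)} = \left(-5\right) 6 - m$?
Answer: $-210$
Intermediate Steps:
$v{\left(w,m \right)} = 10 + \frac{m}{3}$ ($v{\left(w,m \right)} = - \frac{\left(-5\right) 6 - m}{3} = - \frac{-30 - m}{3} = 10 + \frac{m}{3}$)
$g = \frac{5}{2}$ ($g = - \frac{-5 - 10}{6} = \left(- \frac{1}{6}\right) \left(-15\right) = \frac{5}{2} \approx 2.5$)
$\left(g + \left(-1\right) 2 v{\left(-1,O{\left(3,6 \right)} \right)}\right) 12 = \left(\frac{5}{2} + \left(-1\right) 2 \left(10 + \frac{1}{3} \cdot 0\right)\right) 12 = \left(\frac{5}{2} - 2 \left(10 + 0\right)\right) 12 = \left(\frac{5}{2} - 20\right) 12 = \left(- \frac{35}{2}\right) 12 = -210$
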